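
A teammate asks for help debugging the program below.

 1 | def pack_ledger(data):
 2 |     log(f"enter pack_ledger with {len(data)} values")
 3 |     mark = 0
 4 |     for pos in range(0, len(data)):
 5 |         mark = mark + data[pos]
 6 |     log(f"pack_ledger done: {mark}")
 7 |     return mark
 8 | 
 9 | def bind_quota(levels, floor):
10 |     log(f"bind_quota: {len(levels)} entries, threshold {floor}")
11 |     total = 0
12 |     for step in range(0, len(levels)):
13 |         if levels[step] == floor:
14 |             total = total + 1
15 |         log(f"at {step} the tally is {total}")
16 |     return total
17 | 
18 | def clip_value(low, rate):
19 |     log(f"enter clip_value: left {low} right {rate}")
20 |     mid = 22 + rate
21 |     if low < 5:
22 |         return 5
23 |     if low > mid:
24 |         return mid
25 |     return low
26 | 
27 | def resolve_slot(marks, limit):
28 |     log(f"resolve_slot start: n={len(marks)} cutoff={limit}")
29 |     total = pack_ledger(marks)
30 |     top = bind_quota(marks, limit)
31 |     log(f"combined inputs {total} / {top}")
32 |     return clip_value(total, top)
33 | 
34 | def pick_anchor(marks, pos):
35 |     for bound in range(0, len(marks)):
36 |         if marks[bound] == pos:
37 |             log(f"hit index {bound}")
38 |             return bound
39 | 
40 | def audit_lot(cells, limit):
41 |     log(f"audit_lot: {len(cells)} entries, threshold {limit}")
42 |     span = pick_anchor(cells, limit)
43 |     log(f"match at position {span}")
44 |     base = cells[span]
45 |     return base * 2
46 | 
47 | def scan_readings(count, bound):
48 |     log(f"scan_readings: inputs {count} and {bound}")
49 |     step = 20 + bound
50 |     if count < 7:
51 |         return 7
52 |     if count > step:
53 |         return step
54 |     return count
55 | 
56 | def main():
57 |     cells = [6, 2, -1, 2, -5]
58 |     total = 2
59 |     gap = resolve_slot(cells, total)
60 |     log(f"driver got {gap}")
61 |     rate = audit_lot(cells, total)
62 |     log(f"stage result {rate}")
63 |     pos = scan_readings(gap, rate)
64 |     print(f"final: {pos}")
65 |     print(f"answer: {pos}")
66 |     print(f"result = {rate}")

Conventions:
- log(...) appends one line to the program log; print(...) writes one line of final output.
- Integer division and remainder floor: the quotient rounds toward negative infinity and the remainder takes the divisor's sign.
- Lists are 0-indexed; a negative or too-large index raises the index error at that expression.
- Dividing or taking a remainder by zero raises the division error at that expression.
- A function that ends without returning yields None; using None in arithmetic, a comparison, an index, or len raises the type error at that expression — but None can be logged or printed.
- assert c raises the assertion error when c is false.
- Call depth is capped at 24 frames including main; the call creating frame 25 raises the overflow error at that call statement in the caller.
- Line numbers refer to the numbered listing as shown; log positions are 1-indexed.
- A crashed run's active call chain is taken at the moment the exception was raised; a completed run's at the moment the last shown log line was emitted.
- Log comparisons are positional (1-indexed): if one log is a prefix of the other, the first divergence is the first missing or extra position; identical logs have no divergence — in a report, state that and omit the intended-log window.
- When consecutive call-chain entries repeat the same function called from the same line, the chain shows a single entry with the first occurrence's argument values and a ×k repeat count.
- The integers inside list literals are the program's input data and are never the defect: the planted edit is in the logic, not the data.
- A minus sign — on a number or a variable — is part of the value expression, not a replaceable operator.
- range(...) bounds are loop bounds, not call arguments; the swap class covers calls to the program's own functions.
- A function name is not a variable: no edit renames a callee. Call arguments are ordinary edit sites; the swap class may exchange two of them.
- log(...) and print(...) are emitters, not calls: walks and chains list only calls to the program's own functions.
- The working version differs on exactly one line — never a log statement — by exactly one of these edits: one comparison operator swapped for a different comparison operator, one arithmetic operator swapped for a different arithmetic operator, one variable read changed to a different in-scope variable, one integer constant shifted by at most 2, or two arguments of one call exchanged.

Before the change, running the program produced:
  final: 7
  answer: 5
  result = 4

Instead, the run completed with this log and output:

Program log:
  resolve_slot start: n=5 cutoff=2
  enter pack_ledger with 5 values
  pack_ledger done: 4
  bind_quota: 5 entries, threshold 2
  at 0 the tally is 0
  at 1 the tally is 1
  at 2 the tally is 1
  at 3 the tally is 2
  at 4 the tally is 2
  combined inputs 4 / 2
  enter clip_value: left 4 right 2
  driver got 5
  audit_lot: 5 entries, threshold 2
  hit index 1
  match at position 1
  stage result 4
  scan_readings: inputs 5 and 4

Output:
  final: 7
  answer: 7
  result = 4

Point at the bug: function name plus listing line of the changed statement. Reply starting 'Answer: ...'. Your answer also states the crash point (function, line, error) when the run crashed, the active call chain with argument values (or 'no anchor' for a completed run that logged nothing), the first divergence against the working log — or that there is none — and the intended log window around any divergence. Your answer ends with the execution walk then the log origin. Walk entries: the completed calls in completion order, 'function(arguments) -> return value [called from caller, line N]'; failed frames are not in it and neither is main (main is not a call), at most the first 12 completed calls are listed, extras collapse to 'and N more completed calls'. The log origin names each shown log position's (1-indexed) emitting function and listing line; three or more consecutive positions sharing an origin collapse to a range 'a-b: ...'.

Answer: the defect is in main at line 65.
Key observation: The two runs log identically and part ways only at the printed values.
Call chain: main -> scan_readings(5, 4) (called at line 63).
First divergence: none — the logs agree in full.
Execution walk:
  pack_ledger([6, 2, -1, 2, -5]) -> 4  [called from resolve_slot, line 29]
  bind_quota([6, 2, -1, 2, -5], 2) -> 2  [called from resolve_slot, line 30]
  clip_value(4, 2) -> 5  [called from resolve_slot, line 32]
  resolve_slot([6, 2, -1, 2, -5], 2) -> 5  [called from main, line 59]
  pick_anchor([6, 2, -1, 2, -5], 2) -> 1  [called from audit_lot, line 42]
  audit_lot([6, 2, -1, 2, -5], 2) -> 4  [called from main, line 61]
  scan_readings(5, 4) -> 7  [called from main, line 63]
Log origin:
  1: emitted by resolve_slot (line 28)
  2: emitted by pack_ledger (line 2)
  3: emitted by pack_ledger (line 6)
  4: emitted by bind_quota (line 10)
  5-9: emitted by bind_quota (line 15)
  10: emitted by resolve_slot (line 31)
  11: emitted by clip_value (line 19)
  12: emitted by main (line 60)
  13: emitted by audit_lot (line 41)
  14: emitted by pick_anchor (line 37)
  15: emitted by audit_lot (line 43)
  16: emitted by main (line 62)
  17: emitted by scan_readings (line 48)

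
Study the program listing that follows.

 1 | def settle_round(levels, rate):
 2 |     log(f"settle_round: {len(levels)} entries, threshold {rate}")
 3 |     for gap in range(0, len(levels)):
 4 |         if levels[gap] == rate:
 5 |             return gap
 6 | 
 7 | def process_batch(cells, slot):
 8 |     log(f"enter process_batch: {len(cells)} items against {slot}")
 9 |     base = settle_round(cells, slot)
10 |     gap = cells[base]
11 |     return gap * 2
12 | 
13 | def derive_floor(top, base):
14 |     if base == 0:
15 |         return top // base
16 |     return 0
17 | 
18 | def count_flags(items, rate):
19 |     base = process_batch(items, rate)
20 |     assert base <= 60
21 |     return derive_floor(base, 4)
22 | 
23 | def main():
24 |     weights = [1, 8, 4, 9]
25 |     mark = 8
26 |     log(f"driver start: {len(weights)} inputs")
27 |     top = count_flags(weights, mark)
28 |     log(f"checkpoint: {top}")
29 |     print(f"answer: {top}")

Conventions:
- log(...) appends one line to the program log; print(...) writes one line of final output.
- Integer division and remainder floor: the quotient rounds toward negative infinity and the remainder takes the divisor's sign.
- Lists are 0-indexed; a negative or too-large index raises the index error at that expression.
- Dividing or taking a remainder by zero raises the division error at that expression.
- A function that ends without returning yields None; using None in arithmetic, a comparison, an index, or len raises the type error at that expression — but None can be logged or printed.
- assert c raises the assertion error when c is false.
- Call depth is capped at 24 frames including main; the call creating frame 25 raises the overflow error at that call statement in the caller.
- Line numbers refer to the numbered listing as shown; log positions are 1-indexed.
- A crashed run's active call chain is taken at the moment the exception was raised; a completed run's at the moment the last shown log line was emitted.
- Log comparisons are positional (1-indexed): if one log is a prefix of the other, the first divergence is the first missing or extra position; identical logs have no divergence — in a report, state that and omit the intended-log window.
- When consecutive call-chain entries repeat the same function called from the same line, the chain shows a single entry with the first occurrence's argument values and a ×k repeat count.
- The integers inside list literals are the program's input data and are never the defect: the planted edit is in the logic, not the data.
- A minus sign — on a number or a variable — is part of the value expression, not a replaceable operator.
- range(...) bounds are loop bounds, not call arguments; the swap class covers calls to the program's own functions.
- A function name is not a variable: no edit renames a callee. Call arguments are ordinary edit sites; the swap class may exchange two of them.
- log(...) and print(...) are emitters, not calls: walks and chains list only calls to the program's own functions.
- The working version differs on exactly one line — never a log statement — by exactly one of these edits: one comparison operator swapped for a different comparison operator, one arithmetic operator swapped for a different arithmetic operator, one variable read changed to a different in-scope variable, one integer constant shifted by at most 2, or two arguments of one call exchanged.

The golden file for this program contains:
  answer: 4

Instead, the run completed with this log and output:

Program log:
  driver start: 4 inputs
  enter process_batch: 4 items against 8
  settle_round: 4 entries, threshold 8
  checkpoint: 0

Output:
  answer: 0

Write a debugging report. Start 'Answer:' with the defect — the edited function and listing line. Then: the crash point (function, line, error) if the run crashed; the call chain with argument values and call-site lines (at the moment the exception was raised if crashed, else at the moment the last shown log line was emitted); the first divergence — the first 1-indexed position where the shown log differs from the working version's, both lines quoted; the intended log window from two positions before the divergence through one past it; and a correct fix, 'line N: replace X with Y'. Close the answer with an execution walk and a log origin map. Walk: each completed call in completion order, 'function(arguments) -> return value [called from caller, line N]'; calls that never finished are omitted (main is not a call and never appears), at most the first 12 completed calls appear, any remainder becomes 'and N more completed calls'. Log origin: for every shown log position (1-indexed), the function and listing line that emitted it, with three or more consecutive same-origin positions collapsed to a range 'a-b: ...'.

Answer: the defect is in derive_floor at line 14.
Key observation: The earliest visible damage is log position 4 — 'checkpoint: 0' rather than the intended 'checkpoint: 4'.
Call chain: main.
First divergence: position 4; shown 'checkpoint: 0' vs intended 'checkpoint: 4'.
Intended log window:
  2: enter process_batch: 4 items against 8
  3: settle_round: 4 entries, threshold 8
  4: checkpoint: 4
Execution walk:
  settle_round([1, 8, 4, 9], 8) -> 1  [called from process_batch, line 9]
  process_batch([1, 8, 4, 9], 8) -> 16  [called from count_flags, line 19]
  derive_floor(16, 4) -> 0  [called from count_flags, line 21]
  count_flags([1, 8, 4, 9], 8) -> 0  [called from main, line 27]
Origin of each log line:
  1: logged in main at line 26
  2: logged in process_batch at line 8
  3: logged in settle_round at line 2
  4: logged in main at line 28
A correct fix: line 14: replace `==` with `!=`.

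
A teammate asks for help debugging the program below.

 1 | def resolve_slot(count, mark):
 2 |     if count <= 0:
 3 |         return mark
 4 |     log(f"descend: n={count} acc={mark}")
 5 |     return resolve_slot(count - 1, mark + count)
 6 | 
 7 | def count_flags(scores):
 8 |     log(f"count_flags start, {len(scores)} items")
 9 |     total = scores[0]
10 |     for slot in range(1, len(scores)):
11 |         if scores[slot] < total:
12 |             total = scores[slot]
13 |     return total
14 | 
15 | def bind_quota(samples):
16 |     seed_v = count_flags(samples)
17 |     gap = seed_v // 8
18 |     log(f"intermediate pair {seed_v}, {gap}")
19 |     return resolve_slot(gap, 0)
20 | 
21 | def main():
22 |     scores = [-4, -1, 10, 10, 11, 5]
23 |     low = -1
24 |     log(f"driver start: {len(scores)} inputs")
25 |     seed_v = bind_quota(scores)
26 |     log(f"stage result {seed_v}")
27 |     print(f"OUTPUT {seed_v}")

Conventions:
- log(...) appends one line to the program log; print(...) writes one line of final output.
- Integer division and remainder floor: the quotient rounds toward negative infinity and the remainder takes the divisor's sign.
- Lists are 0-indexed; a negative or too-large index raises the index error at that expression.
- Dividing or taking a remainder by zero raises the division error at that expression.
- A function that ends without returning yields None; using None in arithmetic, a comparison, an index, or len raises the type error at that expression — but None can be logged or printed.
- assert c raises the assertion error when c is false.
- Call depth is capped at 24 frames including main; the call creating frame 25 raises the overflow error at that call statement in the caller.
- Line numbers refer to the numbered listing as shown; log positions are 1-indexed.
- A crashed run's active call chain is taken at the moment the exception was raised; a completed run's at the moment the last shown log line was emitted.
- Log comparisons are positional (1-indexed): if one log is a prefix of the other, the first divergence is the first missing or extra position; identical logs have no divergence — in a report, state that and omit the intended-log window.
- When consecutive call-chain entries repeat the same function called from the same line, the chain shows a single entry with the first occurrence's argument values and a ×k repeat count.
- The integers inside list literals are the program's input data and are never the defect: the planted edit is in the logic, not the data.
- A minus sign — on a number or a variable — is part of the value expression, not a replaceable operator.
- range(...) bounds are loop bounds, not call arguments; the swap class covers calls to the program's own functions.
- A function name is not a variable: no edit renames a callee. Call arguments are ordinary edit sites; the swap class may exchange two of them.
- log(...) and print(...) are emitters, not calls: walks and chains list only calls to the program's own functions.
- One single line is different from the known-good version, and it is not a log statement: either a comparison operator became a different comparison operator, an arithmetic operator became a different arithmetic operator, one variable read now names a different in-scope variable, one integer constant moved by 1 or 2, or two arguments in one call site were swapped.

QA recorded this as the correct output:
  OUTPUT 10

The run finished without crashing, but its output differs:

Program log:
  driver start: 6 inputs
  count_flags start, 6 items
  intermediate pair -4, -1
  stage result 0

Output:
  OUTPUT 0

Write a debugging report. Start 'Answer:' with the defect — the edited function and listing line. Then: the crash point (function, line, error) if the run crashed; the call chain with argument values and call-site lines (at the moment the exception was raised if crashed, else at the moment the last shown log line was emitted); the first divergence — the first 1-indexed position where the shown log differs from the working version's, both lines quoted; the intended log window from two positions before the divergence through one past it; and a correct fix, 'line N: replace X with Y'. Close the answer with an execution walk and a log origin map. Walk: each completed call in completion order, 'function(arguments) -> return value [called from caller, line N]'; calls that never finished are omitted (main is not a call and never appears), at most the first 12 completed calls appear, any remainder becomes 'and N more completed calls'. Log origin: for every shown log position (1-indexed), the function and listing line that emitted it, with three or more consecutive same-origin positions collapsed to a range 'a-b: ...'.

Answer: the defect is in bind_quota at line 17.
The tell: The earliest visible damage is log position 3 — 'intermediate pair -4, -1' rather than the intended 'intermediate pair -4, 4'.
Call chain: main.
First divergence: at position 3 the run shows 'intermediate pair -4, -1' where the working version logs 'intermediate pair -4, 4'.
Intended log window:
  1: driver start: 6 inputs
  2: count_flags start, 6 items
  3: intermediate pair -4, 4
  4: descend: n=4 acc=0
Execution walk:
  count_flags([-4, -1, 10, 10, 11, 5]) -> -4  [called from bind_quota, line 16]
  resolve_slot(-1, 0) -> 0  [called from bind_quota, line 19]
  bind_quota([-4, -1, 10, 10, 11, 5]) -> 0  [called from main, line 25]
Log line origins:
  1: emitted by main (line 24)
  2: emitted by count_flags (line 8)
  3: emitted by bind_quota (line 18)
  4: emitted by main (line 26)
A correct fix: line 17: replace `//` with `%`.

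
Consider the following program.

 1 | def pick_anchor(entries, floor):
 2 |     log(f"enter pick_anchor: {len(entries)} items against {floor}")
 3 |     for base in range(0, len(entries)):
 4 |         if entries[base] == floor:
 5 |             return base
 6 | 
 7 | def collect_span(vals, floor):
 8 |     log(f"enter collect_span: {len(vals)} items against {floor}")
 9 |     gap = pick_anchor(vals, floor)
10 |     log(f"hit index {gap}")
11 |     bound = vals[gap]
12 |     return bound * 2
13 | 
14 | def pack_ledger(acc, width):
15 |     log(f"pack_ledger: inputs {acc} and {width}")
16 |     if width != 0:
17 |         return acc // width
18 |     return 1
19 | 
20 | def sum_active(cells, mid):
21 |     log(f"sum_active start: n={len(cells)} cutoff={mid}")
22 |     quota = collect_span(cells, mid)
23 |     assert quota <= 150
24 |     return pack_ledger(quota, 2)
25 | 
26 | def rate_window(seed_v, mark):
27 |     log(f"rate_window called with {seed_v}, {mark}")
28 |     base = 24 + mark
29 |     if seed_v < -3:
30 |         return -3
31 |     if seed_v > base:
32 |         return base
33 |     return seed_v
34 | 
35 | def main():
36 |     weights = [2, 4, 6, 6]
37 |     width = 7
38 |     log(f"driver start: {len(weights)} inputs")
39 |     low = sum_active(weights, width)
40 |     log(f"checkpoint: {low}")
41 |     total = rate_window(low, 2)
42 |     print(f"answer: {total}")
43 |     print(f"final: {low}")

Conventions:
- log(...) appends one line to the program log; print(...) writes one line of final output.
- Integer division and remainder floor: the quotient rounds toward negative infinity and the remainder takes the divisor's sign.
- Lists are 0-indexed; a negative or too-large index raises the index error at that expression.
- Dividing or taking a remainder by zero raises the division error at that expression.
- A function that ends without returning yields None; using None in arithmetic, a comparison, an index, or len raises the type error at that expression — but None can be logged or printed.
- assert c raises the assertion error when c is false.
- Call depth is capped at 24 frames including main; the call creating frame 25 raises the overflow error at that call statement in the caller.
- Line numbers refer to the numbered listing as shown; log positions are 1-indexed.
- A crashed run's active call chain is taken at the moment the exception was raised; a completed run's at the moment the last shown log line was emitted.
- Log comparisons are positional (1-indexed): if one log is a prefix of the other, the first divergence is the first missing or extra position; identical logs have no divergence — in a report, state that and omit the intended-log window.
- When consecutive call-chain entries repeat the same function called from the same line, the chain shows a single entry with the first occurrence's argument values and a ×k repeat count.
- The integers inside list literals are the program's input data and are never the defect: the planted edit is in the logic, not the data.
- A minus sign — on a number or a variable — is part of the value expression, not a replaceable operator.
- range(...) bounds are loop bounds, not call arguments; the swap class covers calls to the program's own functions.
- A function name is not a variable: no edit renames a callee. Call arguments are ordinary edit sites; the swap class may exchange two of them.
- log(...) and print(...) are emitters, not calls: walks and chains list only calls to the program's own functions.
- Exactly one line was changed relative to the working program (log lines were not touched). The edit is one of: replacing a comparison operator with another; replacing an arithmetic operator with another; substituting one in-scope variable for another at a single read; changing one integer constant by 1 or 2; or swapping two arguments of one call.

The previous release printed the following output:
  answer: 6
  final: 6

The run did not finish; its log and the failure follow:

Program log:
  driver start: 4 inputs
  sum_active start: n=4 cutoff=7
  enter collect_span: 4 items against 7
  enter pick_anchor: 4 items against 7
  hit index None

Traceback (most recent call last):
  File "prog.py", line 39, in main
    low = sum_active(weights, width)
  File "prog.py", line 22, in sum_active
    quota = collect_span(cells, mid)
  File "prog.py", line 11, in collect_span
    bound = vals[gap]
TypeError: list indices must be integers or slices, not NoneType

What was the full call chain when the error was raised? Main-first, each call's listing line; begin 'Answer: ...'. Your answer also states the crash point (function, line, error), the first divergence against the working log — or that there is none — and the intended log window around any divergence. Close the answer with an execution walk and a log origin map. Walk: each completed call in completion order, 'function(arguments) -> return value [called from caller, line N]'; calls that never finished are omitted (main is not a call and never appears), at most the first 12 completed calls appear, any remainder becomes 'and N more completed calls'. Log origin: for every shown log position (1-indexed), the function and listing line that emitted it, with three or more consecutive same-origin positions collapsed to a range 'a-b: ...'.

Answer: main -> sum_active (called at line 39) -> collect_span (called at line 22).
Key observation: The log first diverges at position 2: the faulty run prints 'sum_active start: n=4 cutoff=7' where the working version prints 'sum_active start: n=4 cutoff=6'.
Crash: collect_span, line 11, TypeError.
First divergence: at position 2 the run shows 'sum_active start: n=4 cutoff=7' where the working version logs 'sum_active start: n=4 cutoff=6'.
Intended log window:
  1: driver start: 4 inputs
  2: sum_active start: n=4 cutoff=6
  3: enter collect_span: 4 items against 6
Execution walk:
  pick_anchor([2, 4, 6, 6], 7) -> None  [called from collect_span, line 9]
Log origins:
  1: from main, line 38
  2: from sum_active, line 21
  3: from collect_span, line 8
  4: from pick_anchor, line 2
  5: from collect_span, line 10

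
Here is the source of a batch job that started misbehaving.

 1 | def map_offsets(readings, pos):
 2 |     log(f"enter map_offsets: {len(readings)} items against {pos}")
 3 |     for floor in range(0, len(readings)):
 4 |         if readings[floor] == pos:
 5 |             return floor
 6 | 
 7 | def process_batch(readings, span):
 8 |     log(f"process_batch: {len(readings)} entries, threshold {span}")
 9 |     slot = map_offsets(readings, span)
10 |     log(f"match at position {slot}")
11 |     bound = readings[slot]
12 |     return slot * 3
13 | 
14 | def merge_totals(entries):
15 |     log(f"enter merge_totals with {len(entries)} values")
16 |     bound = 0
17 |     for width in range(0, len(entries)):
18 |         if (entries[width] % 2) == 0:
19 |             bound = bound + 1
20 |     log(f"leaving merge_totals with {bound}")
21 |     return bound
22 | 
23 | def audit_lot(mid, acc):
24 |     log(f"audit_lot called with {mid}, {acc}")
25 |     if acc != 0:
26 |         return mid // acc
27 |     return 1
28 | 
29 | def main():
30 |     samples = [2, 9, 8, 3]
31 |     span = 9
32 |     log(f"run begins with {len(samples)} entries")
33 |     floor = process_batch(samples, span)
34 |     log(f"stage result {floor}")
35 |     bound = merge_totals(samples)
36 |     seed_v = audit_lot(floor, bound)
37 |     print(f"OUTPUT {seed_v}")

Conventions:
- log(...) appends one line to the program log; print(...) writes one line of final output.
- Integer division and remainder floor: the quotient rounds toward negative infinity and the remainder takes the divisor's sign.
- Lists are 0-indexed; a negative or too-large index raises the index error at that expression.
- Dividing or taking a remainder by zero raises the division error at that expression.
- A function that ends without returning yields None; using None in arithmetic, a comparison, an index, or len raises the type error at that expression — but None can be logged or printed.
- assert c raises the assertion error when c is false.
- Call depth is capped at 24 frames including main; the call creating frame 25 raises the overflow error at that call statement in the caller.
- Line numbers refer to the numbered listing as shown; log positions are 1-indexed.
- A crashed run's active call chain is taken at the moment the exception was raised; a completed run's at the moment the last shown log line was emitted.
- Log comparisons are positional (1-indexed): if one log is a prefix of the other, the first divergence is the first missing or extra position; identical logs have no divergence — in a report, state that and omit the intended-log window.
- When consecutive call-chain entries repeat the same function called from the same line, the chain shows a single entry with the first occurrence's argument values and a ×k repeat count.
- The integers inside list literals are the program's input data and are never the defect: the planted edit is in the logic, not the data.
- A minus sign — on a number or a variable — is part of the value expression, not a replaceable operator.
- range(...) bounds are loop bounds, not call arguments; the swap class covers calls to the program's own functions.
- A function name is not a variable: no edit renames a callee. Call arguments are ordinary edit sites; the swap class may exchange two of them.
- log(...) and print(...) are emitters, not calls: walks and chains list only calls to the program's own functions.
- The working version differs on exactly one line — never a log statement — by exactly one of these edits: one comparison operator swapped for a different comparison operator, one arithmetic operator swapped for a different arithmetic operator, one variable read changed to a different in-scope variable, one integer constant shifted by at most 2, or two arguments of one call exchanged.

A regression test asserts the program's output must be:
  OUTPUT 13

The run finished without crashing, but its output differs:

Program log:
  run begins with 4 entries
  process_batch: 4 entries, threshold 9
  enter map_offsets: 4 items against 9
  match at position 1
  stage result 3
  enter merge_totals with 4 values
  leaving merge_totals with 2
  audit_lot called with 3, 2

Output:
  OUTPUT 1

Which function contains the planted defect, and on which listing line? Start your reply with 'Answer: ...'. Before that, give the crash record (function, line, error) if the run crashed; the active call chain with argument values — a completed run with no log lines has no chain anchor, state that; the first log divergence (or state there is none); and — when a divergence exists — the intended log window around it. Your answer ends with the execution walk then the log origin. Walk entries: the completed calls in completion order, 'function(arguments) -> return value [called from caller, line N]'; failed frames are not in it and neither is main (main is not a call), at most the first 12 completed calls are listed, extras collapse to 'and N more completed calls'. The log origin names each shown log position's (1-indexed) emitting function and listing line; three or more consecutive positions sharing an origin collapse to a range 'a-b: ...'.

Answer: the defect is in process_batch at line 12.
Key fact: At log position 5 the runs split — shown 'stage result 3', but the working version logs 'stage result 27'.
Call chain: main -> audit_lot(3, 2) (called at line 36).
First divergence: position 5; shown 'stage result 3' vs intended 'stage result 27'.
Intended log window:
  3: enter map_offsets: 4 items against 9
  4: match at position 1
  5: stage result 27
  6: enter merge_totals with 4 values
Execution walk:
  map_offsets([2, 9, 8, 3], 9) -> 1  [called from process_batch, line 9]
  process_batch([2, 9, 8, 3], 9) -> 3  [called from main, line 33]
  merge_totals([2, 9, 8, 3]) -> 2  [called from main, line 35]
  audit_lot(3, 2) -> 1  [called from main, line 36]
Log line origins:
  1: logged in main at line 32
  2: logged in process_batch at line 8
  3: logged in map_offsets at line 2
  4: logged in process_batch at line 10
  5: logged in main at line 34
  6: logged in merge_totals at line 15
  7: logged in merge_totals at line 20
  8: logged in audit_lot at line 24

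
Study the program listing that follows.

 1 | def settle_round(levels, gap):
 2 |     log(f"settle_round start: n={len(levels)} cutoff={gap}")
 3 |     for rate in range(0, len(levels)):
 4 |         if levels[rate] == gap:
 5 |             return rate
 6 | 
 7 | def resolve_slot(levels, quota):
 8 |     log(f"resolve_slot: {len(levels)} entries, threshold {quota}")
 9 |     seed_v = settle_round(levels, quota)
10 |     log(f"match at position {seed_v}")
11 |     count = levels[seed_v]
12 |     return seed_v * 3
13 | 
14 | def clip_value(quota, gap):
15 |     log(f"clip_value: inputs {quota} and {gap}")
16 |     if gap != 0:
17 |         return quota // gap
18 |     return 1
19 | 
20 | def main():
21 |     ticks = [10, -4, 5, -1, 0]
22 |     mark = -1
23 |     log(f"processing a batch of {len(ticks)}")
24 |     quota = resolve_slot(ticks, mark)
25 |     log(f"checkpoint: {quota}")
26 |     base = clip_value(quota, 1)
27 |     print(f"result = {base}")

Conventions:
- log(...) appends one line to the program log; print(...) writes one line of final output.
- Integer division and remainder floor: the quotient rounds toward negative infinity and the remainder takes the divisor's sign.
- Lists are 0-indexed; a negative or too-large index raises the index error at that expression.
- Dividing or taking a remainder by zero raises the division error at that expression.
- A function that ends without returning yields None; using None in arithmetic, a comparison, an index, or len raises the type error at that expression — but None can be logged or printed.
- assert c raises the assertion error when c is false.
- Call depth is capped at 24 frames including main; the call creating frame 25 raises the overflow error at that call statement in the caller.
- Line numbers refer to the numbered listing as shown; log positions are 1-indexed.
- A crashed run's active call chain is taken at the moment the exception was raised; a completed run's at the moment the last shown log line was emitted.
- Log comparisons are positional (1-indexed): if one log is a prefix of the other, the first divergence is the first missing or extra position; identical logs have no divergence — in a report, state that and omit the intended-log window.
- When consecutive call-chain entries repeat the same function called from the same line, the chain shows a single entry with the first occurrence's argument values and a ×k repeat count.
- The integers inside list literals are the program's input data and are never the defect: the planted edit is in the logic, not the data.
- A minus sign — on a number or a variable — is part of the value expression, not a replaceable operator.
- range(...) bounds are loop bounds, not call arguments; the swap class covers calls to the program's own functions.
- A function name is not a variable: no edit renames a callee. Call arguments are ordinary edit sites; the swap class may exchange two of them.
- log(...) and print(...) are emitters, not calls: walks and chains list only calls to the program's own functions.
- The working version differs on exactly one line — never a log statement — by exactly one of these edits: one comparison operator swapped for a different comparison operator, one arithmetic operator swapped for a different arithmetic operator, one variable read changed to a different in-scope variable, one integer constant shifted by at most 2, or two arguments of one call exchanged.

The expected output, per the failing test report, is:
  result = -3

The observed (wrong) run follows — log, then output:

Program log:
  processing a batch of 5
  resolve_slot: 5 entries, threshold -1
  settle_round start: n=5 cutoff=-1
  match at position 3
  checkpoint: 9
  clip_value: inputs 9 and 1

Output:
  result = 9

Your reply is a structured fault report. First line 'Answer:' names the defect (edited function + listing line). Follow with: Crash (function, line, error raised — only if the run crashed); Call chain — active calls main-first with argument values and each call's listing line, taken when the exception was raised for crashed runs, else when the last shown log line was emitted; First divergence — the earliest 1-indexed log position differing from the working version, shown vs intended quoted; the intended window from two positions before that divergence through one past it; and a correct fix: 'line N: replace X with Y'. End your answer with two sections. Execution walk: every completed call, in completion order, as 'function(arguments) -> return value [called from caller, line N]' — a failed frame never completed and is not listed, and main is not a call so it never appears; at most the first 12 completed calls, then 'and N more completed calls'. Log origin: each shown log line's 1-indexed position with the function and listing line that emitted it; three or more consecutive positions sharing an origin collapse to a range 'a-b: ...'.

Answer: the defect is in resolve_slot at line 12.
The tell: At log position 5 the runs split — shown 'checkpoint: 9', but the working version logs 'checkpoint: -3'.
Call chain: main -> clip_value(9, 1) (called at line 26).
First divergence: position 5; shown 'checkpoint: 9' vs intended 'checkpoint: -3'.
Intended log window:
  3: settle_round start: n=5 cutoff=-1
  4: match at position 3
  5: checkpoint: -3
  6: clip_value: inputs -3 and 1
Execution walk:
  settle_round([10, -4, 5, -1, 0], -1) -> 3  [called from resolve_slot, line 9]
  resolve_slot([10, -4, 5, -1, 0], -1) -> 9  [called from main, line 24]
  clip_value(9, 1) -> 9  [called from main, line 26]
Log origin:
  1: from main, line 23
  2: from resolve_slot, line 8
  3: from settle_round, line 2
  4: from resolve_slot, line 10
  5: from main, line 25
  6: from clip_value, line 15
A correct fix: line 12: replace `seed_v` with `count`.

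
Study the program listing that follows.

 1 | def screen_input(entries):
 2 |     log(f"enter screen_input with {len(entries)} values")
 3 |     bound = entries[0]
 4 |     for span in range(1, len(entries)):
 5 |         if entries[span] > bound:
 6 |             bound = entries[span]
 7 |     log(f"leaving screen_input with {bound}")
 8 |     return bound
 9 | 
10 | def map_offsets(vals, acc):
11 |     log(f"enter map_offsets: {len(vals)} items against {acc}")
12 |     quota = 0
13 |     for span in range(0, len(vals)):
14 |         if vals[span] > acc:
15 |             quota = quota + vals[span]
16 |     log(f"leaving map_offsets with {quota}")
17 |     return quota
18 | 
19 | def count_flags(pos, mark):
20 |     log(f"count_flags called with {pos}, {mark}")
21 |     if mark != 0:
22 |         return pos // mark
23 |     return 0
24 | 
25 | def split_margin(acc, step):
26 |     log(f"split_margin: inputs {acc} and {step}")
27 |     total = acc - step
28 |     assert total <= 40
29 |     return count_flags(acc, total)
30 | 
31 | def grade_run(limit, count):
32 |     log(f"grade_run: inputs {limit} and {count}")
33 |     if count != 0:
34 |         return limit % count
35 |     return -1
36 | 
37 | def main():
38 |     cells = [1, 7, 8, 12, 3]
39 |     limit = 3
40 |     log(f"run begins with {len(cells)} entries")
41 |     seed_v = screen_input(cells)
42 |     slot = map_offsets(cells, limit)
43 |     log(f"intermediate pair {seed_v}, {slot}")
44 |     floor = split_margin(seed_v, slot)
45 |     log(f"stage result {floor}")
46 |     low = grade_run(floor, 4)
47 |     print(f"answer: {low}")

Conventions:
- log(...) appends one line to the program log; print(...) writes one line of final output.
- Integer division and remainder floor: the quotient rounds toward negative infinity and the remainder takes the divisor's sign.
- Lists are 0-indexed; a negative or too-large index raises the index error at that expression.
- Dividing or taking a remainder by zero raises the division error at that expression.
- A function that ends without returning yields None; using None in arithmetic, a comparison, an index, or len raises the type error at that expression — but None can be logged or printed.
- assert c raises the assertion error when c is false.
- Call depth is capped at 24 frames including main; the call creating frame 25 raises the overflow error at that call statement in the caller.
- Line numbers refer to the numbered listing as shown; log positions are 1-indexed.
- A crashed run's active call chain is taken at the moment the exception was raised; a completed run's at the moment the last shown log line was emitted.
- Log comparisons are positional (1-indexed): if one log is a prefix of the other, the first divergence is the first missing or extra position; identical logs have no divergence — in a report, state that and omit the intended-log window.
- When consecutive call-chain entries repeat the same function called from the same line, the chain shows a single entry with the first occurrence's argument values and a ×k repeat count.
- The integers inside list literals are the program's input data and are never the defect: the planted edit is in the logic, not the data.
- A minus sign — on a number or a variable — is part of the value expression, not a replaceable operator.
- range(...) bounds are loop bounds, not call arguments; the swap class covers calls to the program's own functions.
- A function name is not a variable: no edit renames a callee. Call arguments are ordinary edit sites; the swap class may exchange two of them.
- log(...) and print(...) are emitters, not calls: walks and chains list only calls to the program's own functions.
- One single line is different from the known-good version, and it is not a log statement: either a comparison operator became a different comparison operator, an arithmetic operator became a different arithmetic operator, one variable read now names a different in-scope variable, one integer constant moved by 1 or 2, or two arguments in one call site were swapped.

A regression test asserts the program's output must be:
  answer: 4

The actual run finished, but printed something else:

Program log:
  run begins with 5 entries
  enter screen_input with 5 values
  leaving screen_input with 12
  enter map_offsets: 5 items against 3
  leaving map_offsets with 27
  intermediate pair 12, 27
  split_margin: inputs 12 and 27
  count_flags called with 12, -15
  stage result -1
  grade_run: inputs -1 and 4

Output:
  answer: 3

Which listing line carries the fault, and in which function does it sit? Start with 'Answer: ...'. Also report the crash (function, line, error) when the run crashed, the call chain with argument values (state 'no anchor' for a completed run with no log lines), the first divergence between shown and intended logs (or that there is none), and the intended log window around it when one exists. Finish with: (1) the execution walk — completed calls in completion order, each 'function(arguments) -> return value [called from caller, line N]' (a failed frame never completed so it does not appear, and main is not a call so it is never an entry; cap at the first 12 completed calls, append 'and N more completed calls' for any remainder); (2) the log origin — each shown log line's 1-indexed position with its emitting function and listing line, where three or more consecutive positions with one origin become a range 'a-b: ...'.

Answer: the defect is in main at line 46.
Key fact: At log position 10 the runs split — shown 'grade_run: inputs -1 and 4', but the working version logs 'grade_run: inputs -1 and 5'.
Call chain: main -> grade_run(-1, 4) (called at line 46).
First divergence: at position 10 the run shows 'grade_run: inputs -1 and 4' where the working version logs 'grade_run: inputs -1 and 5'.
Intended log window:
  8: count_flags called with 12, -15
  9: stage result -1
  10: grade_run: inputs -1 and 5
Execution walk:
  screen_input([1, 7, 8, 12, 3]) -> 12  [called from main, line 41]
  map_offsets([1, 7, 8, 12, 3], 3) -> 27  [called from main, line 42]
  count_flags(12, -15) -> -1  [called from split_margin, line 29]
  split_margin(12, 27) -> -1  [called from main, line 44]
  grade_run(-1, 4) -> 3  [called from main, line 46]
Origin of each log line:
  1 — main, line 40
  2 — screen_input, line 2
  3 — screen_input, line 7
  4 — map_offsets, line 11
  5 — map_offsets, line 16
  6 — main, line 43
  7 — split_margin, line 26
  8 — count_flags, line 20
  9 — main, line 45
  10 — grade_run, line 32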